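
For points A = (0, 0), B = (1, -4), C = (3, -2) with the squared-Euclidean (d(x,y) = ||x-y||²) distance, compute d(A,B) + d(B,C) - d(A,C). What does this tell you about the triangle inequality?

d(A,B) = 1² + 4² = 17, d(B,C) = 2² + 2² = 8, d(A,C) = 3² + 2² = 13.
d(A,B) + d(B,C) - d(A,C) = 17 + 8 - 13 = 25 - 13 = 12. This is ≥ 0, so the triangle inequality holds for these points.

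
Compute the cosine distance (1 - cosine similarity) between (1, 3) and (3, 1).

With u = (1, 3), v = (3, 1):
u·v = 1·3 + 3·1 = 3 + 3 = 6.
|u| = √(1² + 3²) = √10, |v| = √(3² + 1²) = √10, so |u||v| = √(10·10) = √100 = 10.
cos θ = (u·v)/(|u||v|) = 6/10 = 0.6
Cosine distance = 1 - cos θ = 1 - 0.6 = 0.4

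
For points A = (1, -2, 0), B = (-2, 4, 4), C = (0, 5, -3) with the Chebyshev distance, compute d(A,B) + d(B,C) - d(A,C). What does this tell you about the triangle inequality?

d(A,B) = max(3, 6, 4) = 6, d(B,C) = max(2, 1, 7) = 7, d(A,C) = max(1, 7, 3) = 7.
d(A,B) + d(B,C) - d(A,C) = 6 + 7 - 7 = 13 - 7 = 6. This is ≥ 0, so the triangle inequality holds for these points.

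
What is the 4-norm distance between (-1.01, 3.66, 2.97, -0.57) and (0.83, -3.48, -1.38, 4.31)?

(Σ|x_i - y_i|^4)^(1/4) = (|-1.01 - 0.83|^4 + |3.66 - (-3.48)|^4 + |2.97 - (-1.38)|^4 + |-0.57 - 4.31|^4)^(1/4)
= (1.84^4 + 7.14^4 + 4.35^4 + 4.88^4)^(1/4) ≈ (11.4623 + 2598.9196 + 358.061 + 567.1256)^(1/4) = (3535.5685)^(1/4) ≈ 7.7111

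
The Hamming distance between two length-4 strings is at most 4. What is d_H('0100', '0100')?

Differing positions: none. Hamming distance = 0. The maximum possible Hamming distance for length-4 strings is 4, so d_H/4 = 0/4 = 0.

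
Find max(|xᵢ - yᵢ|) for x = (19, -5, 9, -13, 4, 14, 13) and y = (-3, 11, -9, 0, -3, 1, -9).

max(|x_i - y_i|) = max(|19 - (-3)|, |-5 - 11|, |9 - (-9)|, |-13 - 0|, |4 - (-3)|, |14 - 1|, |13 - (-9)|) = max(22, 16, 18, 13, 7, 13, 22) = 22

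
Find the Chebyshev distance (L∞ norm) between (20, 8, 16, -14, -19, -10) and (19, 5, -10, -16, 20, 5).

max(|x_i - y_i|) = max(|20 - 19|, |8 - 5|, |16 - (-10)|, |-14 - (-16)|, |-19 - 20|, |-10 - 5|) = max(1, 3, 26, 2, 39, 15) = 39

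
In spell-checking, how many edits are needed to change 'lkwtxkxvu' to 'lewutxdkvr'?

Let D[i][j] be the edit distance between the first i characters of 'lkwtxkxvu' and the first j characters of 'lewutxdkvr', with D[i][0] = i, D[0][j] = j, and D[i][j] = D[i-1][j-1] if the characters match, else 1 + min(D[i-1][j], D[i][j-1], D[i-1][j-1]). Filling the table (rows: prefixes of 'lkwtxkxvu', columns: prefixes of 'lewutxdkvr'):
     ε  l  e  w  u  t  x  d  k  v  r
  ε  0  1  2  3  4  5  6  7  8  9 10
  l  1  0  1  2  3  4  5  6  7  8  9
  k  2  1  1  2  3  4  5  6  6  7  8
  w  3  2  2  1  2  3  4  5  6  7  8
  t  4  3  3  2  2  2  3  4  5  6  7
  x  5  4  4  3  3  3  2  3  4  5  6
  k  6  5  5  4  4  4  3  3  3  4  5
  x  7  6  6  5  5  5  4  4  4  4  5
  v  8  7  7  6  6  6  5  5  5  4  5
  u  9  8  8  7  6  7  6  6  6  5  5
The bottom-right entry gives D[9][10] = 5, so no sequence of fewer than 5 edits works. Backtracking through the table gives one optimal edit sequence (5 edits):
  lkwtxkxvu → lewtxkxvu (sub k→e @2)
  lewtxkxvu → lewutxkxvu (ins u @4)
  lewutxkxvu → lewutxdxvu (sub k→d @7)
  lewutxdxvu → lewutxdkvu (sub x→k @8)
  lewutxdkvu → lewutxdkvr (sub u→r @10)
Edit distance = 5.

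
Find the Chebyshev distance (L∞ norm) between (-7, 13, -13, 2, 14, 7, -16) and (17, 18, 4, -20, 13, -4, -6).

max(|x_i - y_i|) = max(|-7 - 17|, |13 - 18|, |-13 - 4|, |2 - (-20)|, |14 - 13|, |7 - (-4)|, |-16 - (-6)|) = max(24, 5, 17, 22, 1, 11, 10) = 24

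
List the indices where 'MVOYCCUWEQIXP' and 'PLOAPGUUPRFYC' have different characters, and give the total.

Differing positions: 1, 2, 4, 5, 6, 8, 9, 10, 11, 12, 13. Hamming distance = 11.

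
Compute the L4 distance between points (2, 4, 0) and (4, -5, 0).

(Σ|x_i - y_i|^4)^(1/4) = (|2 - 4|^4 + |4 - (-5)|^4 + |0 - 0|^4)^(1/4)
= (2^4 + 9^4 + 0^4)^(1/4) = (16 + 6561 + 0)^(1/4) = (6577)^(1/4) ≈ 9.0055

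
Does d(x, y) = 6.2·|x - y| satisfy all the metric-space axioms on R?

Yes. Since |x - y| is a metric on R and 6.2 > 0, the positive scalar multiple 6.2·|x - y| is also a metric: scaling by a positive constant preserves non-negativity, identity (d=0 ⟺ |x-y|=0 ⟺ x=y), symmetry, and the triangle inequality.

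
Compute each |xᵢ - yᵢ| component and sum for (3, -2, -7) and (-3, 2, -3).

Σ|x_i - y_i| = |3 - (-3)| + |-2 - 2| + |-7 - (-3)| = 6 + 4 + 4 = 14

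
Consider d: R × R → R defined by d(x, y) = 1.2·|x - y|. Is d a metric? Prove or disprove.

Yes. Since |x - y| is a metric on R and 1.2 > 0, the positive scalar multiple 1.2·|x - y| is also a metric: scaling by a positive constant preserves non-negativity, identity (d=0 ⟺ |x-y|=0 ⟺ x=y), symmetry, and the triangle inequality.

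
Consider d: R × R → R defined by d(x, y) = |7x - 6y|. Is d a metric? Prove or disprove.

No. d fails symmetry: d(6, 5) = |7·6 - 6·5| = |12| = 12, but d(5, 6) = |7·5 - 6·6| = |-1| = 1. Since 12 ≠ 1, d(x,y) ≠ d(y,x) in general.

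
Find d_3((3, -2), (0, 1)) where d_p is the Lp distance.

(Σ|x_i - y_i|^3)^(1/3) = (|3 - 0|^3 + |-2 - 1|^3)^(1/3)
= (3^3 + 3^3)^(1/3) = (27 + 27)^(1/3) = (54)^(1/3) ≈ 3.7798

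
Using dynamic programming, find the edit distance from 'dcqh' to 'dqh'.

Let D[i][j] be the edit distance between the first i characters of 'dcqh' and the first j characters of 'dqh', with D[i][0] = i, D[0][j] = j, and D[i][j] = D[i-1][j-1] if the characters match, else 1 + min(D[i-1][j], D[i][j-1], D[i-1][j-1]). Filling the table (rows: prefixes of 'dcqh', columns: prefixes of 'dqh'):
     ε  d  q  h
  ε  0  1  2  3
  d  1  0  1  2
  c  2  1  1  2
  q  3  2  1  2
  h  4  3  2  1
The bottom-right entry gives D[4][3] = 1, so no sequence of fewer than 1 edit works. Backtracking through the table gives one optimal edit sequence (1 edit):
  dcqh → dqh (del c @2)
Edit distance = 1.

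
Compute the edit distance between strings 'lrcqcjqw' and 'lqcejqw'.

Let D[i][j] be the edit distance between the first i characters of 'lrcqcjqw' and the first j characters of 'lqcejqw', with D[i][0] = i, D[0][j] = j, and D[i][j] = D[i-1][j-1] if the characters match, else 1 + min(D[i-1][j], D[i][j-1], D[i-1][j-1]). Filling the table (rows: prefixes of 'lrcqcjqw', columns: prefixes of 'lqcejqw'):
     ε  l  q  c  e  j  q  w
  ε  0  1  2  3  4  5  6  7
  l  1  0  1  2  3  4  5  6
  r  2  1  1  2  3  4  5  6
  c  3  2  2  1  2  3  4  5
  q  4  3  2  2  2  3  3  4
  c  5  4  3  2  3  3  4  4
  j  6  5  4  3  3  3  4  5
  q  7  6  5  4  4  4  3  4
  w  8  7  6  5  5  5  4  3
The bottom-right entry gives D[8][7] = 3, so no sequence of fewer than 3 edits works. Backtracking through the table gives one optimal edit sequence (3 edits):
  lrcqcjqw → lqcqcjqw (sub r→q @2)
  lqcqcjqw → lqccjqw (del q @4)
  lqccjqw → lqcejqw (sub c→e @4)
Edit distance = 3.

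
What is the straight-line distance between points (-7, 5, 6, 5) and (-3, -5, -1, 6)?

√(Σ(x_i - y_i)²) = √((-7 - (-3))² + (5 - (-5))² + (6 - (-1))² + (5 - 6)²)
= √((-4)² + 10² + 7² + (-1)²) = √(16 + 100 + 49 + 1) = √166 ≈ 12.8841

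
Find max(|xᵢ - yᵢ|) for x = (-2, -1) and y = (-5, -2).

max(|x_i - y_i|) = max(|-2 - (-5)|, |-1 - (-2)|) = max(3, 1) = 3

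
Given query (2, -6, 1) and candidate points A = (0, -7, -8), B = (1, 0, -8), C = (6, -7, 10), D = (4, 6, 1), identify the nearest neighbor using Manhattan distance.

Distances: d(A) = 12, d(B) = 16, d(C) = 14, d(D) = 14. Nearest: A = (0, -7, -8) with distance 12.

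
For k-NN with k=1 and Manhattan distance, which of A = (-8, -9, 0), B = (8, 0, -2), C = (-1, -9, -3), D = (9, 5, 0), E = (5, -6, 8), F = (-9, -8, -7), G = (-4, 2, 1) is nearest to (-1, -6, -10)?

Distances: d(A) = 20, d(B) = 23, d(C) = 10, d(D) = 31, d(E) = 24, d(F) = 13, d(G) = 22. Nearest: C = (-1, -9, -3) with distance 10.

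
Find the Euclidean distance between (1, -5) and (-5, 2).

√(Σ(x_i - y_i)²) = √((1 - (-5))² + (-5 - 2)²)
= √(6² + (-7)²) = √(36 + 49) = √85 ≈ 9.2195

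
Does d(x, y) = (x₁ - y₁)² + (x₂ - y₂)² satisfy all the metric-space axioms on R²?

No. The squared Euclidean distance fails the triangle inequality. Counterexample: x = (0, 0), y = (5, 4), z = (10, 8). d(x,z) = 10² + 8² = 164, but d(x,y) + d(y,z) = (5² + 4²) + (5² + 4²) = 41 + 41 = 82. Since 164 > 82, the triangle inequality is violated. (Note: √d, the ordinary Euclidean distance, IS a metric.)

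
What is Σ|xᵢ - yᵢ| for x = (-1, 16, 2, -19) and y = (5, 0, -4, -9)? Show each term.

Σ|x_i - y_i| = |-1 - 5| + |16 - 0| + |2 - (-4)| + |-19 - (-9)| = 6 + 16 + 6 + 10 = 38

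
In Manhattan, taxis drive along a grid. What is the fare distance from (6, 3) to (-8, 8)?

Σ|x_i - y_i| = |6 - (-8)| + |3 - 8| = 14 + 5 = 19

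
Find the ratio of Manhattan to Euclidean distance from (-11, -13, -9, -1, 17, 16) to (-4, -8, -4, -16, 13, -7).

L1 = |-11 - (-4)| + |-13 - (-8)| + |-9 - (-4)| + |-1 - (-16)| + |17 - 13| + |16 - (-7)| = 7 + 5 + 5 + 15 + 4 + 23 = 59
L2 = √(7² + 5² + 5² + 15² + 4² + 23²) = √869 ≈ 29.4788
L1 ≥ L2 always (equality iff movement is along one axis); L1 > L2 here.
Ratio L1/L2 = 59/√869 ≈ 2.0014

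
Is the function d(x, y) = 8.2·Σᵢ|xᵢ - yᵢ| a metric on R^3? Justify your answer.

Yes. The L1 (Manhattan) norm induces a metric on R^3, and multiplying a metric by a positive constant 8.2 > 0 preserves all four axioms: non-negativity (8.2·||x-y|| ≥ 0), identity (8.2·||x-y|| = 0 ⟺ ||x-y|| = 0 ⟺ x = y), symmetry (||x-y|| = ||y-x||), and the triangle inequality (8.2·||x-z|| ≤ 8.2·||x-y|| + 8.2·||y-z||). So d is a metric.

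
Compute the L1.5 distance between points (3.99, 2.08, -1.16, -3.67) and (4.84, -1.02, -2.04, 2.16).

(Σ|x_i - y_i|^1.5)^(1/1.5) = (|3.99 - 4.84|^1.5 + |2.08 - (-1.02)|^1.5 + |-1.16 - (-2.04)|^1.5 + |-3.67 - 2.16|^1.5)^(1/1.5)
= (0.85^1.5 + 3.1^1.5 + 0.88^1.5 + 5.83^1.5)^(1/1.5) ≈ (0.7837 + 5.4581 + 0.8255 + 14.0768)^(1/1.5) = (21.1441)^(1/1.5) ≈ 7.6464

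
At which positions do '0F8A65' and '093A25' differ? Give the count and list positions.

Differing positions: 2, 3, 5. Hamming distance = 3.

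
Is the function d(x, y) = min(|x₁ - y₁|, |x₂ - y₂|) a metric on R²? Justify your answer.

No. d fails identity of indiscernibles: take x = (-5, 0) and y = (-5, 7). Then d(x,y) = min(|-5 - (-5)|, |0 - 7|) = min(0, 7) = 0, yet x ≠ y.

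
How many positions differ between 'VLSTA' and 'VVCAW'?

Differing positions: 2, 3, 4, 5. Hamming distance = 4.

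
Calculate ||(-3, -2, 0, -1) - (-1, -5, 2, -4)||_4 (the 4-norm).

(Σ|x_i - y_i|^4)^(1/4) = (|-3 - (-1)|^4 + |-2 - (-5)|^4 + |0 - 2|^4 + |-1 - (-4)|^4)^(1/4)
= (2^4 + 3^4 + 2^4 + 3^4)^(1/4) = (16 + 81 + 16 + 81)^(1/4) = (194)^(1/4) ≈ 3.7321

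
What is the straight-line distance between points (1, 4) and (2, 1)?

√(Σ(x_i - y_i)²) = √((1 - 2)² + (4 - 1)²)
= √((-1)² + 3²) = √(1 + 9) = √10 ≈ 3.1623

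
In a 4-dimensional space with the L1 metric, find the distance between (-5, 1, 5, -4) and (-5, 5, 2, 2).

Σ|x_i - y_i| = |-5 - (-5)| + |1 - 5| + |5 - 2| + |-4 - 2| = 0 + 4 + 3 + 6 = 13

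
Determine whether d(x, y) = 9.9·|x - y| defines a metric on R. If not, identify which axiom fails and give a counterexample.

Yes. Since |x - y| is a metric on R and 9.9 > 0, the positive scalar multiple 9.9·|x - y| is also a metric: scaling by a positive constant preserves non-negativity, identity (d=0 ⟺ |x-y|=0 ⟺ x=y), symmetry, and the triangle inequality.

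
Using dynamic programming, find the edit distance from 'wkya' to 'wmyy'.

Let D[i][j] be the edit distance between the first i characters of 'wkya' and the first j characters of 'wmyy', with D[i][0] = i, D[0][j] = j, and D[i][j] = D[i-1][j-1] if the characters match, else 1 + min(D[i-1][j], D[i][j-1], D[i-1][j-1]). Filling the table (rows: prefixes of 'wkya', columns: prefixes of 'wmyy'):
     ε  w  m  y  y
  ε  0  1  2  3  4
  w  1  0  1  2  3
  k  2  1  1  2  3
  y  3  2  2  1  2
  a  4  3  3  2  2
The bottom-right entry gives D[4][4] = 2, so no sequence of fewer than 2 edits works. Backtracking through the table gives one optimal edit sequence (2 edits):
  wkya → wmya (sub k→m @2)
  wmya → wmyy (sub a→y @4)
Edit distance = 2.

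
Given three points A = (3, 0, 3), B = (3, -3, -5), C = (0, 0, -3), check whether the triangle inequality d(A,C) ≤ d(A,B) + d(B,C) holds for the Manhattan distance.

d(A,B) = 0 + 3 + 8 = 11, d(B,C) = 3 + 3 + 2 = 8, d(A,C) = 3 + 0 + 6 = 9.
d(A,C) = 9 ≤ 11 + 8 = 19. Triangle inequality is satisfied.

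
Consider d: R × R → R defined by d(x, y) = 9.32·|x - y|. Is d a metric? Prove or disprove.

Yes. Since |x - y| is a metric on R and 9.32 > 0, the positive scalar multiple 9.32·|x - y| is also a metric: scaling by a positive constant preserves non-negativity, identity (d=0 ⟺ |x-y|=0 ⟺ x=y), symmetry, and the triangle inequality.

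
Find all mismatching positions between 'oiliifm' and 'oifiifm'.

Differing positions: 3. Hamming distance = 1.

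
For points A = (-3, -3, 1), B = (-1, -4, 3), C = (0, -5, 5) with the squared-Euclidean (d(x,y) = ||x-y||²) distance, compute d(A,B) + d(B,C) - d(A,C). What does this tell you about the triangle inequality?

d(A,B) = 2² + 1² + 2² = 9, d(B,C) = 1² + 1² + 2² = 6, d(A,C) = 3² + 2² + 4² = 29.
d(A,B) + d(B,C) - d(A,C) = 9 + 6 - 29 = 15 - 29 = -14. This is < 0, so the triangle inequality FAILS for these points (squared-Euclidean is not a metric).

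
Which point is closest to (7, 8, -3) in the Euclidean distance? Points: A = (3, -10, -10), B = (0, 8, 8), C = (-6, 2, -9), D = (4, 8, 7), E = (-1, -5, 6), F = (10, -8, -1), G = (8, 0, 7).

Distances: d(A) ≈ 19.7231, d(B) ≈ 13.0384, d(C) ≈ 15.5242, d(D) ≈ 10.4403, d(E) ≈ 17.72, d(F) ≈ 16.4012, d(G) ≈ 12.8452. Nearest: D = (4, 8, 7) with distance 10.4403.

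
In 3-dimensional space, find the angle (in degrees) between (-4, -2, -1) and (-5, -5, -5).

With u = (-4, -2, -1), v = (-5, -5, -5):
u·v = (-4)·(-5) + (-2)·(-5) + (-1)·(-5) = 20 + 10 + 5 = 35.
|u| = √((-4)² + (-2)² + (-1)²) = √21, |v| = √((-5)² + (-5)² + (-5)²) = √75, so |u||v| = √(21·75) = √1575.
cos θ = (u·v)/(|u||v|) = 35/√1575 ≈ 0.881917
θ = arccos(0.881917) ≈ 28.13°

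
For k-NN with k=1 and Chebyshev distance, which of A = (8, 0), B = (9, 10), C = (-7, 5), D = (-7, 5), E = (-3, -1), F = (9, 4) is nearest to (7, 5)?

Distances: d(A) = 5, d(B) = 5, d(C) = 14, d(D) = 14, d(E) = 10, d(F) = 2. Nearest: F = (9, 4) with distance 2.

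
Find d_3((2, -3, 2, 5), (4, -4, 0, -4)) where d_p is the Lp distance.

(Σ|x_i - y_i|^3)^(1/3) = (|2 - 4|^3 + |-3 - (-4)|^3 + |2 - 0|^3 + |5 - (-4)|^3)^(1/3)
= (2^3 + 1^3 + 2^3 + 9^3)^(1/3) = (8 + 1 + 8 + 729)^(1/3) = (746)^(1/3) ≈ 9.0694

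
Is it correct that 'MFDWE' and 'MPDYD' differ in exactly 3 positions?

Differing positions: 2, 4, 5. Hamming distance = 3, so the claim is true.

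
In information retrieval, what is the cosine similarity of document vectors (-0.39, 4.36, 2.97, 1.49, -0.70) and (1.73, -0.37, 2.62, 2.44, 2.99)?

With u = (-0.39, 4.36, 2.97, 1.49, -0.70), v = (1.73, -0.37, 2.62, 2.44, 2.99):
u·v = (-0.39)·1.73 + 4.36·(-0.37) + 2.97·2.62 + 1.49·2.44 + (-0.7)·2.99 = (-0.6747) + (-1.6132) + 7.7814 + 3.6356 + (-2.093) = 7.0361.
|u| = √((-0.39)² + 4.36² + 2.97² + 1.49² + (-0.7)²) = √(0.1521 + 19.0096 + 8.8209 + 2.2201 + 0.49) = √30.6927, |v| = √(1.73² + (-0.37)² + 2.62² + 2.44² + 2.99²) = √(2.9929 + 0.1369 + 6.8644 + 5.9536 + 8.9401) = √24.8879.
cos θ = (u·v)/(|u||v|) = 7.0361/(√30.6927·√24.8879) ≈ 0.2546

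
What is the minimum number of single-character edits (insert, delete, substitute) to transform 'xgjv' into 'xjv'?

Let D[i][j] be the edit distance between the first i characters of 'xgjv' and the first j characters of 'xjv', with D[i][0] = i, D[0][j] = j, and D[i][j] = D[i-1][j-1] if the characters match, else 1 + min(D[i-1][j], D[i][j-1], D[i-1][j-1]). Filling the table (rows: prefixes of 'xgjv', columns: prefixes of 'xjv'):
     ε  x  j  v
  ε  0  1  2  3
  x  1  0  1  2
  g  2  1  1  2
  j  3  2  1  2
  v  4  3  2  1
The bottom-right entry gives D[4][3] = 1, so no sequence of fewer than 1 edit works. Backtracking through the table gives one optimal edit sequence (1 edit):
  xgjv → xjv (del g @2)
Edit distance = 1.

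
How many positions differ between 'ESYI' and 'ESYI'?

Differing positions: none. Hamming distance = 0.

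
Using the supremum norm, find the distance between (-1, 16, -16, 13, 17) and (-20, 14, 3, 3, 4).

max(|x_i - y_i|) = max(|-1 - (-20)|, |16 - 14|, |-16 - 3|, |13 - 3|, |17 - 4|) = max(19, 2, 19, 10, 13) = 19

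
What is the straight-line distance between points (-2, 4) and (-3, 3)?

√(Σ(x_i - y_i)²) = √((-2 - (-3))² + (4 - 3)²)
= √(1² + 1²) = √(1 + 1) = √2 ≈ 1.4142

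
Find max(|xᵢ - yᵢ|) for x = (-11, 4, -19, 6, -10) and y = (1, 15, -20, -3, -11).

max(|x_i - y_i|) = max(|-11 - 1|, |4 - 15|, |-19 - (-20)|, |6 - (-3)|, |-10 - (-11)|) = max(12, 11, 1, 9, 1) = 12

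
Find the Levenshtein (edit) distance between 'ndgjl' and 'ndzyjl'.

Let D[i][j] be the edit distance between the first i characters of 'ndgjl' and the first j characters of 'ndzyjl', with D[i][0] = i, D[0][j] = j, and D[i][j] = D[i-1][j-1] if the characters match, else 1 + min(D[i-1][j], D[i][j-1], D[i-1][j-1]). Filling the table (rows: prefixes of 'ndgjl', columns: prefixes of 'ndzyjl'):
     ε  n  d  z  y  j  l
  ε  0  1  2  3  4  5  6
  n  1  0  1  2  3  4  5
  d  2  1  0  1  2  3  4
  g  3  2  1  1  2  3  4
  j  4  3  2  2  2  2  3
  l  5  4  3  3  3  3  2
The bottom-right entry gives D[5][6] = 2, so no sequence of fewer than 2 edits works. Backtracking through the table gives one optimal edit sequence (2 edits):
  ndgjl → ndzgjl (ins z @3)
  ndzgjl → ndzyjl (sub g→y @4)
Edit distance = 2.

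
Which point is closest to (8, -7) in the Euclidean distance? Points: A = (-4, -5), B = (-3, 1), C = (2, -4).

Distances: d(A) ≈ 12.1655, d(B) ≈ 13.6015, d(C) ≈ 6.7082. Nearest: C = (2, -4) with distance 6.7082.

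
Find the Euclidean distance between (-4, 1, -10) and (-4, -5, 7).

√(Σ(x_i - y_i)²) = √((-4 - (-4))² + (1 - (-5))² + (-10 - 7)²)
= √(0² + 6² + (-17)²) = √(0 + 36 + 289) = √325 ≈ 18.0278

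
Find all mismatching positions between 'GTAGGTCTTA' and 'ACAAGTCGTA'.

Differing positions: 1, 2, 4, 8. Hamming distance = 4.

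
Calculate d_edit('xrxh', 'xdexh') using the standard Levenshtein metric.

Let D[i][j] be the edit distance between the first i characters of 'xrxh' and the first j characters of 'xdexh', with D[i][0] = i, D[0][j] = j, and D[i][j] = D[i-1][j-1] if the characters match, else 1 + min(D[i-1][j], D[i][j-1], D[i-1][j-1]). Filling the table (rows: prefixes of 'xrxh', columns: prefixes of 'xdexh'):
     ε  x  d  e  x  h
  ε  0  1  2  3  4  5
  x  1  0  1  2  3  4
  r  2  1  1  2  3  4
  x  3  2  2  2  2  3
  h  4  3  3  3  3  2
The bottom-right entry gives D[4][5] = 2, so no sequence of fewer than 2 edits works. Backtracking through the table gives one optimal edit sequence (2 edits):
  xrxh → xdrxh (ins d @2)
  xdrxh → xdexh (sub r→e @3)
Edit distance = 2.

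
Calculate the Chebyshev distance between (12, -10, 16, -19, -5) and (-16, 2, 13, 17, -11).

max(|x_i - y_i|) = max(|12 - (-16)|, |-10 - 2|, |16 - 13|, |-19 - 17|, |-5 - (-11)|) = max(28, 12, 3, 36, 6) = 36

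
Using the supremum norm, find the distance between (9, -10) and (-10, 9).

max(|x_i - y_i|) = max(|9 - (-10)|, |-10 - 9|) = max(19, 19) = 19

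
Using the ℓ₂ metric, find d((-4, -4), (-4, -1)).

√(Σ(x_i - y_i)²) = √((-4 - (-4))² + (-4 - (-1))²)
= √(0² + (-3)²) = √(0 + 9) = √9 = 3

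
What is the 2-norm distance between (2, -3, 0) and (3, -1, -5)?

(Σ|x_i - y_i|^2)^(1/2) = (|2 - 3|^2 + |-3 - (-1)|^2 + |0 - (-5)|^2)^(1/2)
= (1^2 + 2^2 + 5^2)^(1/2) = (1 + 4 + 25)^(1/2) = (30)^(1/2) ≈ 5.4772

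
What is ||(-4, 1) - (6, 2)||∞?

max(|x_i - y_i|) = max(|-4 - 6|, |1 - 2|) = max(10, 1) = 10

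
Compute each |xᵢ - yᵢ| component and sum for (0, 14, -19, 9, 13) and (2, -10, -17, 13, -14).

Σ|x_i - y_i| = |0 - 2| + |14 - (-10)| + |-19 - (-17)| + |9 - 13| + |13 - (-14)| = 2 + 24 + 2 + 4 + 27 = 59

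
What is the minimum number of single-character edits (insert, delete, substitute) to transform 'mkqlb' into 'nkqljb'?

Let D[i][j] be the edit distance between the first i characters of 'mkqlb' and the first j characters of 'nkqljb', with D[i][0] = i, D[0][j] = j, and D[i][j] = D[i-1][j-1] if the characters match, else 1 + min(D[i-1][j], D[i][j-1], D[i-1][j-1]). Filling the table (rows: prefixes of 'mkqlb', columns: prefixes of 'nkqljb'):
     ε  n  k  q  l  j  b
  ε  0  1  2  3  4  5  6
  m  1  1  2  3  4  5  6
  k  2  2  1  2  3  4  5
  q  3  3  2  1  2  3  4
  l  4  4  3  2  1  2  3
  b  5  5  4  3  2  2  2
The bottom-right entry gives D[5][6] = 2, so no sequence of fewer than 2 edits works. Backtracking through the table gives one optimal edit sequence (2 edits):
  mkqlb → nkqlb (sub m→n @1)
  nkqlb → nkqljb (ins j @5)
Edit distance = 2.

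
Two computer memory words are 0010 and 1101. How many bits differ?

Differing positions: 1, 2, 3, 4. Hamming distance = 4.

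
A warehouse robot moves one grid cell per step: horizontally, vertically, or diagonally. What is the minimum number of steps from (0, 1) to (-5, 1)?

max(|x_i - y_i|) = max(|0 - (-5)|, |1 - 1|) = max(5, 0) = 5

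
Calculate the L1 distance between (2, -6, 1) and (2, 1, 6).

Σ|x_i - y_i| = |2 - 2| + |-6 - 1| + |1 - 6| = 0 + 7 + 5 = 12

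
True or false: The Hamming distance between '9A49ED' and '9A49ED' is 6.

Differing positions: none. Hamming distance = 0, so the claim that d_H = 6 is false.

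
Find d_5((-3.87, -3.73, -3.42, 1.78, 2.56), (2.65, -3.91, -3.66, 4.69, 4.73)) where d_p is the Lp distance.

(Σ|x_i - y_i|^5)^(1/5) = (|-3.87 - 2.65|^5 + |-3.73 - (-3.91)|^5 + |-3.42 - (-3.66)|^5 + |1.78 - 4.69|^5 + |2.56 - 4.73|^5)^(1/5)
= (6.52^5 + 0.18^5 + 0.24^5 + 2.91^5 + 2.17^5)^(1/5) ≈ (11782.5144 + 0.0002 + 0.0008 + 208.6724 + 48.117)^(1/5) = (12039.3048)^(1/5) ≈ 6.5482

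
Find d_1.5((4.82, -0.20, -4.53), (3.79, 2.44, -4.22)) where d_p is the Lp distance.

(Σ|x_i - y_i|^1.5)^(1/1.5) = (|4.82 - 3.79|^1.5 + |-0.2 - 2.44|^1.5 + |-4.53 - (-4.22)|^1.5)^(1/1.5)
= (1.03^1.5 + 2.64^1.5 + 0.31^1.5)^(1/1.5) ≈ (1.0453 + 4.2895 + 0.1726)^(1/1.5) = (5.5074)^(1/1.5) ≈ 3.1186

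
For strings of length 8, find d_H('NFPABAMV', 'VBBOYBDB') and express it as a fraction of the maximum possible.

Differing positions: 1, 2, 3, 4, 5, 6, 7, 8. Hamming distance = 8. The maximum possible Hamming distance for length-8 strings is 8, so d_H/8 = 8/8 = 1.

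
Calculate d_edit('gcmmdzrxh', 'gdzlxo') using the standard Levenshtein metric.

Let D[i][j] be the edit distance between the first i characters of 'gcmmdzrxh' and the first j characters of 'gdzlxo', with D[i][0] = i, D[0][j] = j, and D[i][j] = D[i-1][j-1] if the characters match, else 1 + min(D[i-1][j], D[i][j-1], D[i-1][j-1]). Filling the table (rows: prefixes of 'gcmmdzrxh', columns: prefixes of 'gdzlxo'):
     ε  g  d  z  l  x  o
  ε  0  1  2  3  4  5  6
  g  1  0  1  2  3  4  5
  c  2  1  1  2  3  4  5
  m  3  2  2  2  3  4  5
  m  4  3  3  3  3  4  5
  d  5  4  3  4  4  4  5
  z  6  5  4  3  4  5  5
  r  7  6  5  4  4  5  6
  x  8  7  6  5  5  4  5
  h  9  8  7  6  6  5  5
The bottom-right entry gives D[9][6] = 5, so no sequence of fewer than 5 edits works. Backtracking through the table gives one optimal edit sequence (5 edits):
  gcmmdzrxh → gmmdzrxh (del c @2)
  gmmdzrxh → gmdzrxh (del m @2)
  gmdzrxh → gdzrxh (del m @2)
  gdzrxh → gdzlxh (sub r→l @4)
  gdzlxh → gdzlxo (sub h→o @6)
Edit distance = 5.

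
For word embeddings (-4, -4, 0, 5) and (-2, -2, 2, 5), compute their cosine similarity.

With u = (-4, -4, 0, 5), v = (-2, -2, 2, 5):
u·v = (-4)·(-2) + (-4)·(-2) + 0·2 + 5·5 = 8 + 8 + 0 + 25 = 41.
|u| = √((-4)² + (-4)² + 0² + 5²) = √57, |v| = √((-2)² + (-2)² + 2² + 5²) = √37, so |u||v| = √(57·37) = √2109.
cos θ = (u·v)/(|u||v|) = 41/√2109 ≈ 0.8928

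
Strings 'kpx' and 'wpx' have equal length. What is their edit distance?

Let D[i][j] be the edit distance between the first i characters of 'kpx' and the first j characters of 'wpx', with D[i][0] = i, D[0][j] = j, and D[i][j] = D[i-1][j-1] if the characters match, else 1 + min(D[i-1][j], D[i][j-1], D[i-1][j-1]). Filling the table (rows: prefixes of 'kpx', columns: prefixes of 'wpx'):
     ε  w  p  x
  ε  0  1  2  3
  k  1  1  2  3
  p  2  2  1  2
  x  3  3  2  1
The bottom-right entry gives D[3][3] = 1, so no sequence of fewer than 1 edit works. Backtracking through the table gives one optimal edit sequence (1 edit):
  kpx → wpx (sub k→w @1)
Edit distance = 1.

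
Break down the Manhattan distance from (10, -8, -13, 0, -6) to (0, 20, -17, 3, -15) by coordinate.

Σ|x_i - y_i| = |10 - 0| + |-8 - 20| + |-13 - (-17)| + |0 - 3| + |-6 - (-15)| = 10 + 28 + 4 + 3 + 9 = 54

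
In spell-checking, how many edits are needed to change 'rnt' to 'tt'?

Let D[i][j] be the edit distance between the first i characters of 'rnt' and the first j characters of 'tt', with D[i][0] = i, D[0][j] = j, and D[i][j] = D[i-1][j-1] if the characters match, else 1 + min(D[i-1][j], D[i][j-1], D[i-1][j-1]). Filling the table (rows: prefixes of 'rnt', columns: prefixes of 'tt'):
     ε  t  t
  ε  0  1  2
  r  1  1  2
  n  2  2  2
  t  3  2  2
The bottom-right entry gives D[3][2] = 2, so no sequence of fewer than 2 edits works. Backtracking through the table gives one optimal edit sequence (2 edits):
  rnt → nt (del r @1)
  nt → tt (sub n→t @1)
Edit distance = 2.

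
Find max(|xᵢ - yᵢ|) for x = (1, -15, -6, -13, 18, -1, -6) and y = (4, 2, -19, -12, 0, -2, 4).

max(|x_i - y_i|) = max(|1 - 4|, |-15 - 2|, |-6 - (-19)|, |-13 - (-12)|, |18 - 0|, |-1 - (-2)|, |-6 - 4|) = max(3, 17, 13, 1, 18, 1, 10) = 18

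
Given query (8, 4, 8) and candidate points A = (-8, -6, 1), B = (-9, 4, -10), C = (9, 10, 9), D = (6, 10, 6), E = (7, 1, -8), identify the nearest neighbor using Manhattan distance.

Distances: d(A) = 33, d(B) = 35, d(C) = 8, d(D) = 10, d(E) = 20. Nearest: C = (9, 10, 9) with distance 8.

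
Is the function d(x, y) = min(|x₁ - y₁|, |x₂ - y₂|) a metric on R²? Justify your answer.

No. d fails identity of indiscernibles: take x = (-4, 0) and y = (-4, 9). Then d(x,y) = min(|-4 - (-4)|, |0 - 9|) = min(0, 9) = 0, yet x ≠ y.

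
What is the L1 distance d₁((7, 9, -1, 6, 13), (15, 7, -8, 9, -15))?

Σ|x_i - y_i| = |7 - 15| + |9 - 7| + |-1 - (-8)| + |6 - 9| + |13 - (-15)| = 8 + 2 + 7 + 3 + 28 = 48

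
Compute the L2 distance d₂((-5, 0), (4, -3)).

√(Σ(x_i - y_i)²) = √((-5 - 4)² + (0 - (-3))²)
= √((-9)² + 3²) = √(81 + 9) = √90 ≈ 9.4868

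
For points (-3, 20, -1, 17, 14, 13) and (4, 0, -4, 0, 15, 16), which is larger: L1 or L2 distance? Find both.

L1 = |-3 - 4| + |20 - 0| + |-1 - (-4)| + |17 - 0| + |14 - 15| + |13 - 16| = 7 + 20 + 3 + 17 + 1 + 3 = 51
L2 = √(7² + 20² + 3² + 17² + 1² + 3²) = √757 ≈ 27.5136
L1 ≥ L2 always (equality iff movement is along one axis); L1 > L2 here.
Ratio L1/L2 = 51/√757 ≈ 1.8536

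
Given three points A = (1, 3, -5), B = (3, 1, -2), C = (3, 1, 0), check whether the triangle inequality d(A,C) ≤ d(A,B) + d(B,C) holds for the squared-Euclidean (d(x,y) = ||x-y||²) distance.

d(A,B) = 2² + 2² + 3² = 17, d(B,C) = 0² + 0² + 2² = 4, d(A,C) = 2² + 2² + 5² = 33.
d(A,C) = 33 > 17 + 4 = 21. Triangle inequality is VIOLATED. (Squared-Euclidean is not a metric — this is a counterexample.)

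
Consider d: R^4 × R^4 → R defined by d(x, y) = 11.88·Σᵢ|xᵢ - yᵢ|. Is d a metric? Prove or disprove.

Yes. The L1 (Manhattan) norm induces a metric on R^4, and multiplying a metric by a positive constant 11.88 > 0 preserves all four axioms: non-negativity (11.88·||x-y|| ≥ 0), identity (11.88·||x-y|| = 0 ⟺ ||x-y|| = 0 ⟺ x = y), symmetry (||x-y|| = ||y-x||), and the triangle inequality (11.88·||x-z|| ≤ 11.88·||x-y|| + 11.88·||y-z||). So d is a metric.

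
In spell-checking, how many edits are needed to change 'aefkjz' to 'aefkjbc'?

Let D[i][j] be the edit distance between the first i characters of 'aefkjz' and the first j characters of 'aefkjbc', with D[i][0] = i, D[0][j] = j, and D[i][j] = D[i-1][j-1] if the characters match, else 1 + min(D[i-1][j], D[i][j-1], D[i-1][j-1]). Filling the table (rows: prefixes of 'aefkjz', columns: prefixes of 'aefkjbc'):
     ε  a  e  f  k  j  b  c
  ε  0  1  2  3  4  5  6  7
  a  1  0  1  2  3  4  5  6
  e  2  1  0  1  2  3  4  5
  f  3  2  1  0  1  2  3  4
  k  4  3  2  1  0  1  2  3
  j  5  4  3  2  1  0  1  2
  z  6  5  4  3  2  1  1  2
The bottom-right entry gives D[6][7] = 2, so no sequence of fewer than 2 edits works. Backtracking through the table gives one optimal edit sequence (2 edits):
  aefkjz → aefkjbz (ins b @6)
  aefkjbz → aefkjbc (sub z→c @7)
Edit distance = 2.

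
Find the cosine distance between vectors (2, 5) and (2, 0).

With u = (2, 5), v = (2, 0):
u·v = 2·2 + 5·0 = 4 + 0 = 4.
|u| = √(2² + 5²) = √29, |v| = √(2² + 0²) = √4, so |u||v| = √(29·4) = √116.
cos θ = (u·v)/(|u||v|) = 4/√116 ≈ 0.3714
Cosine distance = 1 - cos θ ≈ 1 - 0.3714 = 0.6286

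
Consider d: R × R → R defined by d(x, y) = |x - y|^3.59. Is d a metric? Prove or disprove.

No. d(x,y) = |x-y|^3.59 fails the triangle inequality since p = 3.59 > 1. Counterexample: x = 0, y = 12, z = 20. d(x,z) = |0 - 20|^3.59 = 20^3.59 ≈ 46848.7151, but d(x,y) + d(y,z) = 12^3.59 + 8^3.59 ≈ 7486.187 + 1746.1963 = 9232.3833. Since 46848.7151 > 9232.3833, the triangle inequality is violated.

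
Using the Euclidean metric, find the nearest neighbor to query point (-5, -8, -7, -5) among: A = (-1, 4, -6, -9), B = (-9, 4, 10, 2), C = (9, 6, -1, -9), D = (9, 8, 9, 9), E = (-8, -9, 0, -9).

Distances: d(A) ≈ 13.3041, d(B) ≈ 22.3159, d(C) ≈ 21.0713, d(D) ≈ 30.0666, d(E) ≈ 8.6603. Nearest: E = (-8, -9, 0, -9) with distance 8.6603.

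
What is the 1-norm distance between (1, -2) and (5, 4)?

Σ|x_i - y_i| = |1 - 5| + |-2 - 4| = 4 + 6 = 10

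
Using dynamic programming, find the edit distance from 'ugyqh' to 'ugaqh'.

Let D[i][j] be the edit distance between the first i characters of 'ugyqh' and the first j characters of 'ugaqh', with D[i][0] = i, D[0][j] = j, and D[i][j] = D[i-1][j-1] if the characters match, else 1 + min(D[i-1][j], D[i][j-1], D[i-1][j-1]). Filling the table (rows: prefixes of 'ugyqh', columns: prefixes of 'ugaqh'):
     ε  u  g  a  q  h
  ε  0  1  2  3  4  5
  u  1  0  1  2  3  4
  g  2  1  0  1  2  3
  y  3  2  1  1  2  3
  q  4  3  2  2  1  2
  h  5  4  3  3  2  1
The bottom-right entry gives D[5][5] = 1, so no sequence of fewer than 1 edit works. Backtracking through the table gives one optimal edit sequence (1 edit):
  ugyqh → ugaqh (sub y→a @3)
Edit distance = 1.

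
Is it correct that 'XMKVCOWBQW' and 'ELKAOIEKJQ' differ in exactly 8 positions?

Differing positions: 1, 2, 4, 5, 6, 7, 8, 9, 10. Hamming distance = 9, so the claim that d_H = 8 is false.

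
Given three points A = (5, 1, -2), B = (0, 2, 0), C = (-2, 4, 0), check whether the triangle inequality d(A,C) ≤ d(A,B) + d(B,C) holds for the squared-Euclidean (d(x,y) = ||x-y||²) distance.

d(A,B) = 5² + 1² + 2² = 30, d(B,C) = 2² + 2² + 0² = 8, d(A,C) = 7² + 3² + 2² = 62.
d(A,C) = 62 > 30 + 8 = 38. Triangle inequality is VIOLATED. (Squared-Euclidean is not a metric — this is a counterexample.)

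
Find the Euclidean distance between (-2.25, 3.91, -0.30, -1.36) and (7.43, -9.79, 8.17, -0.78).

√(Σ(x_i - y_i)²) = √((-2.25 - 7.43)² + (3.91 - (-9.79))² + (-0.3 - 8.17)² + (-1.36 - (-0.78))²)
= √((-9.68)² + 13.7² + (-8.47)² + (-0.58)²) = √(93.7024 + 187.69 + 71.7409 + 0.3364) = √353.4697 ≈ 18.8008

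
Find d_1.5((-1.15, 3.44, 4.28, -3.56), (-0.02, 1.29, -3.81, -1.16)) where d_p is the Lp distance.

(Σ|x_i - y_i|^1.5)^(1/1.5) = (|-1.15 - (-0.02)|^1.5 + |3.44 - 1.29|^1.5 + |4.28 - (-3.81)|^1.5 + |-3.56 - (-1.16)|^1.5)^(1/1.5)
= (1.13^1.5 + 2.15^1.5 + 8.09^1.5 + 2.4^1.5)^(1/1.5) ≈ (1.2012 + 3.1525 + 23.0103 + 3.7181)^(1/1.5) = (31.0821)^(1/1.5) ≈ 9.8857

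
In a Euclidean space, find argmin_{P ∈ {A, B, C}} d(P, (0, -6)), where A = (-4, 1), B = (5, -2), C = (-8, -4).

Distances: d(A) ≈ 8.0623, d(B) ≈ 6.4031, d(C) ≈ 8.2462. Nearest: B = (5, -2) with distance 6.4031.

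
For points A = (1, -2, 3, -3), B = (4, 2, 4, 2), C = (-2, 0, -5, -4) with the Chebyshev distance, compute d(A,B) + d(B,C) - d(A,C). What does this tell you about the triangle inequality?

d(A,B) = max(3, 4, 1, 5) = 5, d(B,C) = max(6, 2, 9, 6) = 9, d(A,C) = max(3, 2, 8, 1) = 8.
d(A,B) + d(B,C) - d(A,C) = 5 + 9 - 8 = 14 - 8 = 6. This is ≥ 0, so the triangle inequality holds for these points.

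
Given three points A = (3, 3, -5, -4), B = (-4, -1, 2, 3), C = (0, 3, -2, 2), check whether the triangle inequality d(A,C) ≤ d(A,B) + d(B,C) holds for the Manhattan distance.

d(A,B) = 7 + 4 + 7 + 7 = 25, d(B,C) = 4 + 4 + 4 + 1 = 13, d(A,C) = 3 + 0 + 3 + 6 = 12.
d(A,C) = 12 ≤ 25 + 13 = 38. Triangle inequality is satisfied.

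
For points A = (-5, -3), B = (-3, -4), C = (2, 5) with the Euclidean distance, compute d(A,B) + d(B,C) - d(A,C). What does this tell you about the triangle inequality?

d(A,B) = √(2² + 1²) = √5 ≈ 2.2361, d(B,C) = √(5² + 9²) = √106 ≈ 10.2956, d(A,C) = √(7² + 8²) = √113 ≈ 10.6301.
d(A,B) + d(B,C) - d(A,C) = 2.2361 + 10.2956 - 10.6301 = 12.5317 - 10.6301 = 1.9016 (to 4 decimal places). This is ≥ 0, so the triangle inequality holds for these points.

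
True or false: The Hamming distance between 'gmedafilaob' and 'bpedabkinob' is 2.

Differing positions: 1, 2, 6, 7, 8, 9. Hamming distance = 6, so the claim that d_H = 2 is false.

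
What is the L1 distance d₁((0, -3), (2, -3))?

Σ|x_i - y_i| = |0 - 2| + |-3 - (-3)| = 2 + 0 = 2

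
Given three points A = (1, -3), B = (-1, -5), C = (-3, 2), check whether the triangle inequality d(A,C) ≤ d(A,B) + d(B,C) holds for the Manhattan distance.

d(A,B) = 2 + 2 = 4, d(B,C) = 2 + 7 = 9, d(A,C) = 4 + 5 = 9.
d(A,C) = 9 ≤ 4 + 9 = 13. Triangle inequality is satisfied.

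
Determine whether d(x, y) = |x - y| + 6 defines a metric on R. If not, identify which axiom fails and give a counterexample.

No. d fails identity of indiscernibles (specifically d(x,x) = 0): d(4, 4) = |4 - 4| + 6 = 0 + 6 = 6 ≠ 0.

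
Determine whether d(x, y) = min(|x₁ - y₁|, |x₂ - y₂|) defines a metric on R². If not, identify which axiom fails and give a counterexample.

No. d fails identity of indiscernibles: take x = (2, 0) and y = (2, 6). Then d(x,y) = min(|2 - 2|, |0 - 6|) = min(0, 6) = 0, yet x ≠ y.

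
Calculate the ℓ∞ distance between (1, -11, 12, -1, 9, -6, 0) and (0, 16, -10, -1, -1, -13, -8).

max(|x_i - y_i|) = max(|1 - 0|, |-11 - 16|, |12 - (-10)|, |-1 - (-1)|, |9 - (-1)|, |-6 - (-13)|, |0 - (-8)|) = max(1, 27, 22, 0, 10, 7, 8) = 27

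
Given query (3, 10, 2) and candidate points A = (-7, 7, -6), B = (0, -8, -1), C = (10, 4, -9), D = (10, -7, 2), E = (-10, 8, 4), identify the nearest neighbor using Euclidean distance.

Distances: d(A) ≈ 13.1529, d(B) ≈ 18.4932, d(C) ≈ 14.3527, d(D) ≈ 18.3848, d(E) ≈ 13.3041. Nearest: A = (-7, 7, -6) with distance 13.1529.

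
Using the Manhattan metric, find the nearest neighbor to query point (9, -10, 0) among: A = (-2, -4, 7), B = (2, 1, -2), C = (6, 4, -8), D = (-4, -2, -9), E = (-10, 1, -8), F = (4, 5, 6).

Distances: d(A) = 24, d(B) = 20, d(C) = 25, d(D) = 30, d(E) = 38, d(F) = 26. Nearest: B = (2, 1, -2) with distance 20.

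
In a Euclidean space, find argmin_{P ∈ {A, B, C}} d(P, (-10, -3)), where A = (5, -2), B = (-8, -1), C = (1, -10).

Distances: d(A) ≈ 15.0333, d(B) ≈ 2.8284, d(C) ≈ 13.0384. Nearest: B = (-8, -1) with distance 2.8284.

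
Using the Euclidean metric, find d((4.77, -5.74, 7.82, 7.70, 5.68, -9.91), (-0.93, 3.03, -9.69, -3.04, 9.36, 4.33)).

√(Σ(x_i - y_i)²) = √((4.77 - (-0.93))² + (-5.74 - 3.03)² + (7.82 - (-9.69))² + (7.7 - (-3.04))² + (5.68 - 9.36)² + (-9.91 - 4.33)²)
= √(5.7² + (-8.77)² + 17.51² + 10.74² + (-3.68)² + (-14.24)²) = √(32.49 + 76.9129 + 306.6001 + 115.3476 + 13.5424 + 202.7776) = √747.6706 ≈ 27.3436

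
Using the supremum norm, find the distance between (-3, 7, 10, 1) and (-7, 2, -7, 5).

max(|x_i - y_i|) = max(|-3 - (-7)|, |7 - 2|, |10 - (-7)|, |1 - 5|) = max(4, 5, 17, 4) = 17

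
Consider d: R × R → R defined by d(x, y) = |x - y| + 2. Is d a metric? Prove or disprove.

No. d fails identity of indiscernibles (specifically d(x,x) = 0): d(3, 3) = |3 - 3| + 2 = 0 + 2 = 2 ≠ 0.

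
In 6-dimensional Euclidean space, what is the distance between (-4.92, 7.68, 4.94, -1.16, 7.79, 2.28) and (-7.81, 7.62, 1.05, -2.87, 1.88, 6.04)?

√(Σ(x_i - y_i)²) = √((-4.92 - (-7.81))² + (7.68 - 7.62)² + (4.94 - 1.05)² + (-1.16 - (-2.87))² + (7.79 - 1.88)² + (2.28 - 6.04)²)
= √(2.89² + 0.06² + 3.89² + 1.71² + 5.91² + (-3.76)²) = √(8.3521 + 0.0036 + 15.1321 + 2.9241 + 34.9281 + 14.1376) = √75.4776 ≈ 8.6878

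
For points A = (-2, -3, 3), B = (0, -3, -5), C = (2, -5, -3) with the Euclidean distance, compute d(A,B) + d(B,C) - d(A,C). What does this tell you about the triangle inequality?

d(A,B) = √(2² + 0² + 8²) = √68 ≈ 8.2462, d(B,C) = √(2² + 2² + 2²) = √12 ≈ 3.4641, d(A,C) = √(4² + 2² + 6²) = √56 ≈ 7.4833.
d(A,B) + d(B,C) - d(A,C) = 8.2462 + 3.4641 - 7.4833 = 11.7103 - 7.4833 = 4.227 (to 4 decimal places). This is ≥ 0, so the triangle inequality holds for these points.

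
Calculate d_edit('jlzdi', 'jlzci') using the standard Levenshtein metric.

Let D[i][j] be the edit distance between the first i characters of 'jlzdi' and the first j characters of 'jlzci', with D[i][0] = i, D[0][j] = j, and D[i][j] = D[i-1][j-1] if the characters match, else 1 + min(D[i-1][j], D[i][j-1], D[i-1][j-1]). Filling the table (rows: prefixes of 'jlzdi', columns: prefixes of 'jlzci'):
     ε  j  l  z  c  i
  ε  0  1  2  3  4  5
  j  1  0  1  2  3  4
  l  2  1  0  1  2  3
  z  3  2  1  0  1  2
  d  4  3  2  1  1  2
  i  5  4  3  2  2  1
The bottom-right entry gives D[5][5] = 1, so no sequence of fewer than 1 edit works. Backtracking through the table gives one optimal edit sequence (1 edit):
  jlzdi → jlzci (sub d→c @4)
Edit distance = 1.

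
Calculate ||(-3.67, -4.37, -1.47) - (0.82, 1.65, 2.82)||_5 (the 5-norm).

(Σ|x_i - y_i|^5)^(1/5) = (|-3.67 - 0.82|^5 + |-4.37 - 1.65|^5 + |-1.47 - 2.82|^5)^(1/5)
= (4.49^5 + 6.02^5 + 4.29^5)^(1/5) ≈ (1824.869 + 7906.4669 + 1453.0697)^(1/5) = (11184.4056)^(1/5) ≈ 6.4524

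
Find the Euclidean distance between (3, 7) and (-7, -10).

√(Σ(x_i - y_i)²) = √((3 - (-7))² + (7 - (-10))²)
= √(10² + 17²) = √(100 + 289) = √389 ≈ 19.7231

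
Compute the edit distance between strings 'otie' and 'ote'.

Let D[i][j] be the edit distance between the first i characters of 'otie' and the first j characters of 'ote', with D[i][0] = i, D[0][j] = j, and D[i][j] = D[i-1][j-1] if the characters match, else 1 + min(D[i-1][j], D[i][j-1], D[i-1][j-1]). Filling the table (rows: prefixes of 'otie', columns: prefixes of 'ote'):
     ε  o  t  e
  ε  0  1  2  3
  o  1  0  1  2
  t  2  1  0  1
  i  3  2  1  1
  e  4  3  2  1
The bottom-right entry gives D[4][3] = 1, so no sequence of fewer than 1 edit works. Backtracking through the table gives one optimal edit sequence (1 edit):
  otie → ote (del i @3)
Edit distance = 1.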